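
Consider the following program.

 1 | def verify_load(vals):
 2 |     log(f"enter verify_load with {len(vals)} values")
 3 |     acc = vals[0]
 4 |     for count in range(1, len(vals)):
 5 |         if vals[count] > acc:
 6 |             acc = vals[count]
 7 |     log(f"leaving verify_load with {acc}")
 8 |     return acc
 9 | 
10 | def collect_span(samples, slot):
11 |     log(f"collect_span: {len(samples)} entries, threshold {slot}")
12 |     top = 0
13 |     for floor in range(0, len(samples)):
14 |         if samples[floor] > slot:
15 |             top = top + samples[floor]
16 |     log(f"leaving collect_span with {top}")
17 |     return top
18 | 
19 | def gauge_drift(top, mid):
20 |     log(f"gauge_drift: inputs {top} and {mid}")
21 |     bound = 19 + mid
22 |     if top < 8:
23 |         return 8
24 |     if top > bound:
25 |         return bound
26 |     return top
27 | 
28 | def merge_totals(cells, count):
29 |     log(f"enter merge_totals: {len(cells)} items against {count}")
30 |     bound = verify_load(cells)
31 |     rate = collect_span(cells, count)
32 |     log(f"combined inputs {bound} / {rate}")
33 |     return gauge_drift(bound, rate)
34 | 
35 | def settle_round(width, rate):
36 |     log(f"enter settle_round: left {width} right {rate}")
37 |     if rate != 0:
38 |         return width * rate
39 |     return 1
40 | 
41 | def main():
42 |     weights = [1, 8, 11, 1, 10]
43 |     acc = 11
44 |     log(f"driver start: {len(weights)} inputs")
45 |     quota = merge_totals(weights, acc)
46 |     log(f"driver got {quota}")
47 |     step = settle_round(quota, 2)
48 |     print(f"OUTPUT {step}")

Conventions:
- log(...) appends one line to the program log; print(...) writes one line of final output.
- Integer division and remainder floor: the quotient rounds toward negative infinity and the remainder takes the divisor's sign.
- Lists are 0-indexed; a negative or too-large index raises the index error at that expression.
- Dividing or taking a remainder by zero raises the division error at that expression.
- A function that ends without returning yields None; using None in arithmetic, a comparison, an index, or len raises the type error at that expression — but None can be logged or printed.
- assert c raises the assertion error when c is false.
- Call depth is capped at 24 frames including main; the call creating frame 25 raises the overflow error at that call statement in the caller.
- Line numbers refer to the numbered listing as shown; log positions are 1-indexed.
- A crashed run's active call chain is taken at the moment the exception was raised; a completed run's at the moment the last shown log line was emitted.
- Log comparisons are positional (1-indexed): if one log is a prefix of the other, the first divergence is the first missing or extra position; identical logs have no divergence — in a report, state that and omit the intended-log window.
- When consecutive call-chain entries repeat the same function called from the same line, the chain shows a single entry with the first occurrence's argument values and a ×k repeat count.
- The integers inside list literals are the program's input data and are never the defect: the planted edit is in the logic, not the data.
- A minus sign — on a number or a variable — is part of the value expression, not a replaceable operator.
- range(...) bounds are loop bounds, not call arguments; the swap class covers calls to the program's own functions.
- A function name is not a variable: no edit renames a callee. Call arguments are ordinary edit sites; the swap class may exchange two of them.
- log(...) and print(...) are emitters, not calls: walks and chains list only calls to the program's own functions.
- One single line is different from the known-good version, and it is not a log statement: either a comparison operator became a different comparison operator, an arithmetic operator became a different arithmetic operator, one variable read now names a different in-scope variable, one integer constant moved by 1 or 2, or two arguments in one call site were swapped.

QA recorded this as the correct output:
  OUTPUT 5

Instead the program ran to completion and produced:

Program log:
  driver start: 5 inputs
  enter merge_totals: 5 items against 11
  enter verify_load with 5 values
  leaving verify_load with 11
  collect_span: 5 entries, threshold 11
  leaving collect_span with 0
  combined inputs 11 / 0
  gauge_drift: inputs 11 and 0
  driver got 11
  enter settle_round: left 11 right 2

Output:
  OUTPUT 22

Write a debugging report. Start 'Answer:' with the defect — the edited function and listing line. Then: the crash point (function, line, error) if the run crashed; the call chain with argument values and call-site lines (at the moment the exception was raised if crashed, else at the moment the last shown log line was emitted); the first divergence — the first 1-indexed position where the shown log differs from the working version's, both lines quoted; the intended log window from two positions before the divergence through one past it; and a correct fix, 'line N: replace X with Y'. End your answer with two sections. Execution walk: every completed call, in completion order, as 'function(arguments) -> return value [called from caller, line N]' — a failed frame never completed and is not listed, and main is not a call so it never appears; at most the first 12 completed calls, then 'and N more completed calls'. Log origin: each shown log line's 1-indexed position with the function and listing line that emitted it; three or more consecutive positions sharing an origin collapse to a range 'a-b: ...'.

Answer: the defect is in settle_round at line 38.
Key observation: Every logged value matches the working version; the printed result is what differs.
Call chain: main -> settle_round(11, 2) (called at line 47).
First divergence: none; the two logs match at every position.
Execution walk:
  verify_load([1, 8, 11, 1, 10]) -> 11  [called from merge_totals, line 30]
  collect_span([1, 8, 11, 1, 10], 11) -> 0  [called from merge_totals, line 31]
  gauge_drift(11, 0) -> 11  [called from merge_totals, line 33]
  merge_totals([1, 8, 11, 1, 10], 11) -> 11  [called from main, line 45]
  settle_round(11, 2) -> 22  [called from main, line 47]
Log origin:
  1: from main, line 44
  2: from merge_totals, line 29
  3: from verify_load, line 2
  4: from verify_load, line 7
  5: from collect_span, line 11
  6: from collect_span, line 16
  7: from merge_totals, line 32
  8: from gauge_drift, line 20
  9: from main, line 46
  10: from settle_round, line 36
A correct fix: line 38: replace `*` with `//`.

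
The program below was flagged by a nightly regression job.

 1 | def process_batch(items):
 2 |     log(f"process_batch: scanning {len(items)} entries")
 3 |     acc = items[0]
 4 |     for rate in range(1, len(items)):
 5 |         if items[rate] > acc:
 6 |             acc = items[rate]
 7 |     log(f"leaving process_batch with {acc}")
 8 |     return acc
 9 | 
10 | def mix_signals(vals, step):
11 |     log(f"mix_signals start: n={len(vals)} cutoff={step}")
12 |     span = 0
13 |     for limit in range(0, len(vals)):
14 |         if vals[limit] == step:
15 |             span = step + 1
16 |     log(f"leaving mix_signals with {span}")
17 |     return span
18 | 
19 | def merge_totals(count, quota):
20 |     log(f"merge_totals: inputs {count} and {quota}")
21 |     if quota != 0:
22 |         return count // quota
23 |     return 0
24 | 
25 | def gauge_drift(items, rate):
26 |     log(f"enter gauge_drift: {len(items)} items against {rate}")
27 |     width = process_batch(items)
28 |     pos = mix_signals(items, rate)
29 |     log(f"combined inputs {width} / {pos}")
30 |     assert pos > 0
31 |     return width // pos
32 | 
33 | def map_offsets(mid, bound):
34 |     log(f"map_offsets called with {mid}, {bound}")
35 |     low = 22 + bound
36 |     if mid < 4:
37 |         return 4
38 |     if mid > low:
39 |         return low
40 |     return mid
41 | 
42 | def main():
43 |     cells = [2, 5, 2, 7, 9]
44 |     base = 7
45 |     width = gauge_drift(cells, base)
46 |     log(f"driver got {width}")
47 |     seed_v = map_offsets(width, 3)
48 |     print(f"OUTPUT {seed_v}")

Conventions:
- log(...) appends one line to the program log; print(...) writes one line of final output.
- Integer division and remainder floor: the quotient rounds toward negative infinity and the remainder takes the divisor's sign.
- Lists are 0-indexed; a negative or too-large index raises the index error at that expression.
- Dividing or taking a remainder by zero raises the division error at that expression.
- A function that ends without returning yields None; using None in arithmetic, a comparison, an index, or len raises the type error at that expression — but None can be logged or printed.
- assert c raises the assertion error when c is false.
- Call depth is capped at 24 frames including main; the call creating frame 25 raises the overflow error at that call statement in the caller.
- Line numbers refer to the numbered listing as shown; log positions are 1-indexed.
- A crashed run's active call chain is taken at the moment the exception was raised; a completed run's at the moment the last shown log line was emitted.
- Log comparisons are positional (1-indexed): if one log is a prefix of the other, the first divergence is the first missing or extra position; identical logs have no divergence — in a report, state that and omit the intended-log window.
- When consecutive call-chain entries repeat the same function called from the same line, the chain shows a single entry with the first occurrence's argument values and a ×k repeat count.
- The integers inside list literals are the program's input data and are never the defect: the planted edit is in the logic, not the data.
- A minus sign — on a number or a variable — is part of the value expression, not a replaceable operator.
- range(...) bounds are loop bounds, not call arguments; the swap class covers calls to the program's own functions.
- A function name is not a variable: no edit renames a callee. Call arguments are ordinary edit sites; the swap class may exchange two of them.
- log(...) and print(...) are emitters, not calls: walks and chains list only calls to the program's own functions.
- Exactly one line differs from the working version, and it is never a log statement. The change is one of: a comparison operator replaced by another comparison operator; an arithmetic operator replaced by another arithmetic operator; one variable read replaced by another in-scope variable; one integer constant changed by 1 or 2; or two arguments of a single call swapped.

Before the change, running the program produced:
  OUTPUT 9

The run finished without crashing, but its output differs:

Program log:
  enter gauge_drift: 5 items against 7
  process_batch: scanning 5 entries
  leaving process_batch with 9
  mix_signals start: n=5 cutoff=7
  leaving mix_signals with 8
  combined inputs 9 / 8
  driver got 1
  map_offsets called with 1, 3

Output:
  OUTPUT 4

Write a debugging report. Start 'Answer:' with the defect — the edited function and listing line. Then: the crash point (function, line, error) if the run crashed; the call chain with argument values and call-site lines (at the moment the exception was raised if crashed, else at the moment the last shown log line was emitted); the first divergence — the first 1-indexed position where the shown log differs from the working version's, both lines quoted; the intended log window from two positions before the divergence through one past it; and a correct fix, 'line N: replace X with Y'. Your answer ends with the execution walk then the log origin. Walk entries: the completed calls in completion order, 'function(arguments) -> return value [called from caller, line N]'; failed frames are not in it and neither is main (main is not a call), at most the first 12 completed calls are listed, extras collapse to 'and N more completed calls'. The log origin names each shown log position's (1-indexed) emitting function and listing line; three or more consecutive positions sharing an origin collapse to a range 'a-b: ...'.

Answer: the defect is in mix_signals at line 15.
Key fact: Log line 5 is where behavior first shows: 'leaving mix_signals with 8' appears instead of 'leaving mix_signals with 1'.
Call chain: main -> map_offsets(1, 3) (called at line 47).
First divergence: at position 5 the run shows 'leaving mix_signals with 8' where the working version logs 'leaving mix_signals with 1'.
Intended log window:
  3: leaving process_batch with 9
  4: mix_signals start: n=5 cutoff=7
  5: leaving mix_signals with 1
  6: combined inputs 9 / 1
Execution walk:
  process_batch([2, 5, 2, 7, 9]) -> 9  [called from gauge_drift, line 27]
  mix_signals([2, 5, 2, 7, 9], 7) -> 8  [called from gauge_drift, line 28]
  gauge_drift([2, 5, 2, 7, 9], 7) -> 1  [called from main, line 45]
  map_offsets(1, 3) -> 4  [called from main, line 47]
Log line origins:
  1 — gauge_drift, line 26
  2 — process_batch, line 2
  3 — process_batch, line 7
  4 — mix_signals, line 11
  5 — mix_signals, line 16
  6 — gauge_drift, line 29
  7 — main, line 46
  8 — map_offsets, line 34
A correct fix: line 15: replace `step` with `span`.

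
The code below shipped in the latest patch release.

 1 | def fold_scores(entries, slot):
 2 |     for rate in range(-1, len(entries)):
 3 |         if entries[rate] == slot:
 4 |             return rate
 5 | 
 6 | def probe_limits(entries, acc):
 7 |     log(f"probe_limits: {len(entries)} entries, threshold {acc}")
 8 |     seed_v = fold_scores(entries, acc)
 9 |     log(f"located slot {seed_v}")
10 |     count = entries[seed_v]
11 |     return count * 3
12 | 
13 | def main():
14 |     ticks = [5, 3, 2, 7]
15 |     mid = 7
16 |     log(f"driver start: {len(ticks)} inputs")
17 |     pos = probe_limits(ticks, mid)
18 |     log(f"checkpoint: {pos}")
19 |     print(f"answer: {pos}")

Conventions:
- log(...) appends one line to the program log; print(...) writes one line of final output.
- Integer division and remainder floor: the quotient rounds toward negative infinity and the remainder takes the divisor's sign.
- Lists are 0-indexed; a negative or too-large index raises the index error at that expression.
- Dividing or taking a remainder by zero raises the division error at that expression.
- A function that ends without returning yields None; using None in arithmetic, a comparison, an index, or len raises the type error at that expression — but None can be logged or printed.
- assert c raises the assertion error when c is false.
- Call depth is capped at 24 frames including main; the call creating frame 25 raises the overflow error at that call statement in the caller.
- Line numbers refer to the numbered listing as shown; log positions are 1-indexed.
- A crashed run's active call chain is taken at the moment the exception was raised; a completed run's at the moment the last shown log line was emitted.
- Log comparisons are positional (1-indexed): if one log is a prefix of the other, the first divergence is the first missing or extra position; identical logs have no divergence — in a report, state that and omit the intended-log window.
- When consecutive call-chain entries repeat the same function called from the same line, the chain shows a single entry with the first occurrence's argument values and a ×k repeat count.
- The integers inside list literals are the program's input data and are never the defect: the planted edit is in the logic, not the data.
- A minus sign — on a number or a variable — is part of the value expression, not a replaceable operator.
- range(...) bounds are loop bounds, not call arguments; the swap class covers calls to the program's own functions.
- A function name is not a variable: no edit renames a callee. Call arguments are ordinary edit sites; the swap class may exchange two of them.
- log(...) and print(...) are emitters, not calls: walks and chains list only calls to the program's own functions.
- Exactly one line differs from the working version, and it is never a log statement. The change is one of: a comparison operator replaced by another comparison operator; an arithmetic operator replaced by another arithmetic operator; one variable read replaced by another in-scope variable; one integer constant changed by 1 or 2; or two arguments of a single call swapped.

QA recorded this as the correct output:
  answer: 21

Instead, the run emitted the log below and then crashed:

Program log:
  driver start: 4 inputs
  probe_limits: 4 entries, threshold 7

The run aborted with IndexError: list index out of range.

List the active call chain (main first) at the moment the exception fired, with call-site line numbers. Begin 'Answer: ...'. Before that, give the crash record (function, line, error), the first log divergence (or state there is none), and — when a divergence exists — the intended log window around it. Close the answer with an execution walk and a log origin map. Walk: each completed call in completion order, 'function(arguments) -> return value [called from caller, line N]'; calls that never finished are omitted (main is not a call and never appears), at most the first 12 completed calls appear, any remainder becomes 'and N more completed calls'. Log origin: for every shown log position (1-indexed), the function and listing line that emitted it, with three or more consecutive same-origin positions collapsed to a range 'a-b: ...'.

Answer: main -> probe_limits (called at line 17) -> fold_scores (called at line 8).
Key observation: After 2 matching log lines the faulty run goes silent, while the working version continues with 'located slot 3'.
Crash: fold_scores, line 3, IndexError.
First divergence: position 3 — the faulty run's log ends after 2 lines; the working version continues with 'located slot 3'.
Intended log window:
  1: driver start: 4 inputs
  2: probe_limits: 4 entries, threshold 7
  3: located slot 3
  4: checkpoint: 21
Execution walk:
  (no call completed)
Log origin:
  1 — main, line 16
  2 — probe_limits, line 7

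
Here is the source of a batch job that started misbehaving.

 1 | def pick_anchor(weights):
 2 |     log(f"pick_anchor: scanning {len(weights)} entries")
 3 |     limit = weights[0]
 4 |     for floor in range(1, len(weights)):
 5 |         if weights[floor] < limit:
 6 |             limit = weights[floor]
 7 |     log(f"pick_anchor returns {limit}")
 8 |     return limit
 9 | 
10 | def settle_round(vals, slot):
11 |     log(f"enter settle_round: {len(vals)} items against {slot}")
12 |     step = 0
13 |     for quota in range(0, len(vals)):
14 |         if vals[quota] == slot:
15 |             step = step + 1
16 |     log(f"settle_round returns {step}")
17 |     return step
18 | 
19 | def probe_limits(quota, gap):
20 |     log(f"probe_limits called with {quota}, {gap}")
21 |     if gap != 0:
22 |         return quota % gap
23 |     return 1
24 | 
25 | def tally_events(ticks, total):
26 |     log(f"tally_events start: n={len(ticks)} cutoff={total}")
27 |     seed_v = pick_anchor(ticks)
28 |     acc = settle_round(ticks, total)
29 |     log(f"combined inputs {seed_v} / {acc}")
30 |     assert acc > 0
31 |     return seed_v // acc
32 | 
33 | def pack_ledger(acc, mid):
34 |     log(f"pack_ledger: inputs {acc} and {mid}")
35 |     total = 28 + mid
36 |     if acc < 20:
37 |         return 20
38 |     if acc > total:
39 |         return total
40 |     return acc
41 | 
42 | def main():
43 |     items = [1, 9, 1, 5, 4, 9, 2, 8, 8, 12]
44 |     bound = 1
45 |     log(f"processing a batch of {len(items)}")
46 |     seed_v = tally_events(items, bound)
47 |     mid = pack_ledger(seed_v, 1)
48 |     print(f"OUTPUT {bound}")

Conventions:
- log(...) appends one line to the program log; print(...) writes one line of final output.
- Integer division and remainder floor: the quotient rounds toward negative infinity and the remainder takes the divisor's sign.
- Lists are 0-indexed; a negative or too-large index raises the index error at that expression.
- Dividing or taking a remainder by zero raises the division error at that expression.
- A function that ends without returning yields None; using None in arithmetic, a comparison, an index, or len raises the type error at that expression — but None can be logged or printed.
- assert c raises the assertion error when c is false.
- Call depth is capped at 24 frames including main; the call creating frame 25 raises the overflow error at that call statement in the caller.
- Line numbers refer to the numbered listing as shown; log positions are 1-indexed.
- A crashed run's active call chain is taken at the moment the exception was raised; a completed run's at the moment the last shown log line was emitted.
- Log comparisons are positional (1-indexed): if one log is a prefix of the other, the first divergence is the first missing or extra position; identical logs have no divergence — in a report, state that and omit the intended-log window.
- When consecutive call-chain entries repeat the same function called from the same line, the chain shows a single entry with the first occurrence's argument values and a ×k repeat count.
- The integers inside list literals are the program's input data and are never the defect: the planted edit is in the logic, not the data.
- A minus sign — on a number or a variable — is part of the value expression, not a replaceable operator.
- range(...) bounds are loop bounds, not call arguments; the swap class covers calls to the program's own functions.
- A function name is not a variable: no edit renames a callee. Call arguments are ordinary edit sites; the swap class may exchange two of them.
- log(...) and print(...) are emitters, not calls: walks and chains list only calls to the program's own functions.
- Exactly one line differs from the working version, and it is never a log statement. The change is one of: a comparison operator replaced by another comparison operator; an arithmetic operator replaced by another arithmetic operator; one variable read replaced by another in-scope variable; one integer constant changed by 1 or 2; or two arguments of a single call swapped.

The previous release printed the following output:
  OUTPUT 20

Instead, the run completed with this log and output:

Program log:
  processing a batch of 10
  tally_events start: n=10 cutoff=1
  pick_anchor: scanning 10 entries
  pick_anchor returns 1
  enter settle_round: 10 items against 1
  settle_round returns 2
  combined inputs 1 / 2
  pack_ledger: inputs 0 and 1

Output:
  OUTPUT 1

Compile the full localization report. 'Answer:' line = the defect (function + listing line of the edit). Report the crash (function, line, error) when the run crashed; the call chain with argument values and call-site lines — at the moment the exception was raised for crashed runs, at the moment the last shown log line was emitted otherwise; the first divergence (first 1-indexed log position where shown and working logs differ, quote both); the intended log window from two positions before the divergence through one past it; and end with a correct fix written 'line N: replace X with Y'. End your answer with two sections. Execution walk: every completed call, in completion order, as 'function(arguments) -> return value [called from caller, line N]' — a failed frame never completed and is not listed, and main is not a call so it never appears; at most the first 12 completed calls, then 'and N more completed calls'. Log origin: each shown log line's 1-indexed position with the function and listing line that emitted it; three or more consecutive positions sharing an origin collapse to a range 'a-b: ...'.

Answer: the defect is in main at line 48.
The tell: Log streams are identical — the defect surfaces only in the printed output.
Call chain: main -> pack_ledger(0, 1) (called at line 47).
First divergence: none; the two logs match at every position.
Execution walk:
  pick_anchor([1, 9, 1, 5, 4, 9, 2, 8, 8, 12]) -> 1  [called from tally_events, line 27]
  settle_round([1, 9, 1, 5, 4, 9, 2, 8, 8, 12], 1) -> 2  [called from tally_events, line 28]
  tally_events([1, 9, 1, 5, 4, 9, 2, 8, 8, 12], 1) -> 0  [called from main, line 46]
  pack_ledger(0, 1) -> 20  [called from main, line 47]
Log origins:
  1 — main, line 45
  2 — tally_events, line 26
  3 — pick_anchor, line 2
  4 — pick_anchor, line 7
  5 — settle_round, line 11
  6 — settle_round, line 16
  7 — tally_events, line 29
  8 — pack_ledger, line 34
A correct fix: line 48: replace `bound` with `mid`.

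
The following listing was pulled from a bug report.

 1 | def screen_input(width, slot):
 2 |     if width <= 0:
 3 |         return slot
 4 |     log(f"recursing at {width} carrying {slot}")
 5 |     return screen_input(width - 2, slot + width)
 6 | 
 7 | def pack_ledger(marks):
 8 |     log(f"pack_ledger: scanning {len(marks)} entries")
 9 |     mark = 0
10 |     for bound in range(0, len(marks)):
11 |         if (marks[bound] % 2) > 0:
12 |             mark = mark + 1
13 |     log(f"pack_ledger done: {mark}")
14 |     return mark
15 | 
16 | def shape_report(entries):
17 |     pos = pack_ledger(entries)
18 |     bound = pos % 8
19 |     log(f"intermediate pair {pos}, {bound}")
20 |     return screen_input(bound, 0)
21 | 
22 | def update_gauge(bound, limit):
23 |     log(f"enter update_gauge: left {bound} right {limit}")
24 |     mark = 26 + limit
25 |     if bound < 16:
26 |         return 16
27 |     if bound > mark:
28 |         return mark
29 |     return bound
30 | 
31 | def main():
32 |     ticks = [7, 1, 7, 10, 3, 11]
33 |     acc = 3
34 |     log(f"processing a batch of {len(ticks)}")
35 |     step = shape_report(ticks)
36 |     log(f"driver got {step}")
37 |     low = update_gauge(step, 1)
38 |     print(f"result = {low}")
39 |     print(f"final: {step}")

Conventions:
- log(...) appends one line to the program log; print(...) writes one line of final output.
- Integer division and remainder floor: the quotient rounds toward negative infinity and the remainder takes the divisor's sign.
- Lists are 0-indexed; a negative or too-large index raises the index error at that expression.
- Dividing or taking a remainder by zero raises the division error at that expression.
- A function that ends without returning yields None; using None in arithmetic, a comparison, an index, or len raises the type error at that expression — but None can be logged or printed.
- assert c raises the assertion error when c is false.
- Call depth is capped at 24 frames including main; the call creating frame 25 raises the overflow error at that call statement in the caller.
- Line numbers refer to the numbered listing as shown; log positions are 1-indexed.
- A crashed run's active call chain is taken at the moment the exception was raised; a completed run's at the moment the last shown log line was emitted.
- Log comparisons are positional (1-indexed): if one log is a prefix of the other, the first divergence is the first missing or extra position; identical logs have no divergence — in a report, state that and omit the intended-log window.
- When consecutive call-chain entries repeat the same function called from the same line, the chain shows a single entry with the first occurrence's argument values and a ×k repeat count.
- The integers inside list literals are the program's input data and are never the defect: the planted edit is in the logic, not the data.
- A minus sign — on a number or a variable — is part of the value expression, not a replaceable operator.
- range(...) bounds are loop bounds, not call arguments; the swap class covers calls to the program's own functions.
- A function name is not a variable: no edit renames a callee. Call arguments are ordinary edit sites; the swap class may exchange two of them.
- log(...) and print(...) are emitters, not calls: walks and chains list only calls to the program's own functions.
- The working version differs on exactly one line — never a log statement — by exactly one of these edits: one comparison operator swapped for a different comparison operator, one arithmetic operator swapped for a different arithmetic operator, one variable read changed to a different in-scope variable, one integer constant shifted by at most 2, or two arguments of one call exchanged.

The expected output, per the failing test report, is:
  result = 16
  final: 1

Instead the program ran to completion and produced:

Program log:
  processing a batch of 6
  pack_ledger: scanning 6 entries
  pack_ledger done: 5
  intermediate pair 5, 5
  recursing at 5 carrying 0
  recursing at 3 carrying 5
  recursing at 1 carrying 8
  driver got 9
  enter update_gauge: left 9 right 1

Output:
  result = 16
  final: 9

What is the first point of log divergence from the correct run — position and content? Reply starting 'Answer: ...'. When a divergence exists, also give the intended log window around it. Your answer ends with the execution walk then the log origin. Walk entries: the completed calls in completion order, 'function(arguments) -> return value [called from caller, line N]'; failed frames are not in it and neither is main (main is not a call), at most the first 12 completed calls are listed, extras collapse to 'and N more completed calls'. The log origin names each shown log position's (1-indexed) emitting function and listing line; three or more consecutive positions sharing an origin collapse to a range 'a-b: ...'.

Answer: position 3 — the shown line 'pack_ledger done: 5' should read 'pack_ledger done: 1'.
Intended log window:
  1: processing a batch of 6
  2: pack_ledger: scanning 6 entries
  3: pack_ledger done: 1
  4: intermediate pair 1, 1
Execution walk:
  pack_ledger([7, 1, 7, 10, 3, 11]) -> 5  [called from shape_report, line 17]
  screen_input(-1, 9) -> 9  [called from screen_input, line 5]
  screen_input(1, 8) -> 9  [called from screen_input, line 5]
  screen_input(3, 5) -> 9  [called from screen_input, line 5]
  screen_input(5, 0) -> 9  [called from shape_report, line 20]
  shape_report([7, 1, 7, 10, 3, 11]) -> 9  [called from main, line 35]
  update_gauge(9, 1) -> 16  [called from main, line 37]
Log origins:
  1: emitted by main (line 34)
  2: emitted by pack_ledger (line 8)
  3: emitted by pack_ledger (line 13)
  4: emitted by shape_report (line 19)
  5-7: emitted by screen_input (line 4)
  8: emitted by main (line 36)
  9: emitted by update_gauge (line 23)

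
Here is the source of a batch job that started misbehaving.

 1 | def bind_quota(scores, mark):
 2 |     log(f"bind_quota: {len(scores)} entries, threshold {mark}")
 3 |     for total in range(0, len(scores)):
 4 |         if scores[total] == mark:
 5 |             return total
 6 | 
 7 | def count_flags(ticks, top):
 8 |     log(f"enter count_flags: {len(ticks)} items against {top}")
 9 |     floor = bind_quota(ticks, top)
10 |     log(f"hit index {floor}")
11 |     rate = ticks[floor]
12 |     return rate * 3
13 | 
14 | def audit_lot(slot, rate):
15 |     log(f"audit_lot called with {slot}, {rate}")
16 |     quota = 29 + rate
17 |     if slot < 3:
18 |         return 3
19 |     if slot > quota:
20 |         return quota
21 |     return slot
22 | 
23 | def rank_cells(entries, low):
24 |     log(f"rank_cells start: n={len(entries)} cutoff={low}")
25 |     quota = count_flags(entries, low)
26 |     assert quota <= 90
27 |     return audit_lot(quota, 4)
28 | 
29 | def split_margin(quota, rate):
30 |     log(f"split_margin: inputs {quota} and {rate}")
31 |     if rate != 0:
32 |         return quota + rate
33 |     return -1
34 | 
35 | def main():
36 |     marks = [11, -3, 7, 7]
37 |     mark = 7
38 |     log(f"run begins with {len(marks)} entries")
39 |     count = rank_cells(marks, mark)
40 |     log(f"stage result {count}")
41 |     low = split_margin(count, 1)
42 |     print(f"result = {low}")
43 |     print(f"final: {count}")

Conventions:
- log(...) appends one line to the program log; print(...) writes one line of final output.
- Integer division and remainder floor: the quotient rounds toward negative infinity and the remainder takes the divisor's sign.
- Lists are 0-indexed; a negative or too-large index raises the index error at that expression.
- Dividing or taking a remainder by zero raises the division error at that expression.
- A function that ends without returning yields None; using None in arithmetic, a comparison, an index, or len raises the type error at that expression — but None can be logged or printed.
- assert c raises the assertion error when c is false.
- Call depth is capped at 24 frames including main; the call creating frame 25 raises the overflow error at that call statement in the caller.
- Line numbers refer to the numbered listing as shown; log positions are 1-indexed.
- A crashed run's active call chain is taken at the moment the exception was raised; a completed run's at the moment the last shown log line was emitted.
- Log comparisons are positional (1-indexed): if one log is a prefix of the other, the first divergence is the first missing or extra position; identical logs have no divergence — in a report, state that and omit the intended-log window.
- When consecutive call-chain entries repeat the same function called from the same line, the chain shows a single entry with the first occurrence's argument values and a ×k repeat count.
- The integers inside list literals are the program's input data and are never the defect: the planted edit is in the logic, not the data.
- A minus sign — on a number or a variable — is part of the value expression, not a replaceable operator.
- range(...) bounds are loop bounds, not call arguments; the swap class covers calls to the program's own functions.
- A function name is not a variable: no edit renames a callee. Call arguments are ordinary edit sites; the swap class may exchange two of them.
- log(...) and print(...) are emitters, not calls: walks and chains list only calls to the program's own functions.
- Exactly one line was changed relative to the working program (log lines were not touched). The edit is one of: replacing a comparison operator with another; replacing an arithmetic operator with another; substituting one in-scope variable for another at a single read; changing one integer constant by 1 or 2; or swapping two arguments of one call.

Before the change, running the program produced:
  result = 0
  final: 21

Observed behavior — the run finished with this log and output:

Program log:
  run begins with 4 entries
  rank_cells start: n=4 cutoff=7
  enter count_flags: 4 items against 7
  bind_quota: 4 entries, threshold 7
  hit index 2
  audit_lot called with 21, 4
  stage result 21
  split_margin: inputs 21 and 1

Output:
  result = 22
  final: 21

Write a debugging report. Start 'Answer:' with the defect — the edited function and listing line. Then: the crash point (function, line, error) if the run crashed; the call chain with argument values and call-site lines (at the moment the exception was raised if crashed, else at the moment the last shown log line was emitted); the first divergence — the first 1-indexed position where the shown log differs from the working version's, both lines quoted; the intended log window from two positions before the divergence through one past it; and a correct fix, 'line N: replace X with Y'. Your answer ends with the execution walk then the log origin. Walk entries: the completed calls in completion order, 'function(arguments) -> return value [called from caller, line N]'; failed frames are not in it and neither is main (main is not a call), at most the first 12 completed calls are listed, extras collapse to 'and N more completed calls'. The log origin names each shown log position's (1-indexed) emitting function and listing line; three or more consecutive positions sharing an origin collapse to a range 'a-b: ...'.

Answer: the defect is in split_margin at line 32.
Core observation: The logs agree in full; only the final output differs.
Call chain: main -> split_margin(21, 1) (called at line 41).
First divergence: there is none — every log position agrees.
Execution walk:
  bind_quota([11, -3, 7, 7], 7) -> 2  [called from count_flags, line 9]
  count_flags([11, -3, 7, 7], 7) -> 21  [called from rank_cells, line 25]
  audit_lot(21, 4) -> 21  [called from rank_cells, line 27]
  rank_cells([11, -3, 7, 7], 7) -> 21  [called from main, line 39]
  split_margin(21, 1) -> 22  [called from main, line 41]
Log origin:
  1: emitted by main (line 38)
  2: emitted by rank_cells (line 24)
  3: emitted by count_flags (line 8)
  4: emitted by bind_quota (line 2)
  5: emitted by count_flags (line 10)
  6: emitted by audit_lot (line 15)
  7: emitted by main (line 40)
  8: emitted by split_margin (line 30)
A correct fix: line 32: replace `+` with `%`.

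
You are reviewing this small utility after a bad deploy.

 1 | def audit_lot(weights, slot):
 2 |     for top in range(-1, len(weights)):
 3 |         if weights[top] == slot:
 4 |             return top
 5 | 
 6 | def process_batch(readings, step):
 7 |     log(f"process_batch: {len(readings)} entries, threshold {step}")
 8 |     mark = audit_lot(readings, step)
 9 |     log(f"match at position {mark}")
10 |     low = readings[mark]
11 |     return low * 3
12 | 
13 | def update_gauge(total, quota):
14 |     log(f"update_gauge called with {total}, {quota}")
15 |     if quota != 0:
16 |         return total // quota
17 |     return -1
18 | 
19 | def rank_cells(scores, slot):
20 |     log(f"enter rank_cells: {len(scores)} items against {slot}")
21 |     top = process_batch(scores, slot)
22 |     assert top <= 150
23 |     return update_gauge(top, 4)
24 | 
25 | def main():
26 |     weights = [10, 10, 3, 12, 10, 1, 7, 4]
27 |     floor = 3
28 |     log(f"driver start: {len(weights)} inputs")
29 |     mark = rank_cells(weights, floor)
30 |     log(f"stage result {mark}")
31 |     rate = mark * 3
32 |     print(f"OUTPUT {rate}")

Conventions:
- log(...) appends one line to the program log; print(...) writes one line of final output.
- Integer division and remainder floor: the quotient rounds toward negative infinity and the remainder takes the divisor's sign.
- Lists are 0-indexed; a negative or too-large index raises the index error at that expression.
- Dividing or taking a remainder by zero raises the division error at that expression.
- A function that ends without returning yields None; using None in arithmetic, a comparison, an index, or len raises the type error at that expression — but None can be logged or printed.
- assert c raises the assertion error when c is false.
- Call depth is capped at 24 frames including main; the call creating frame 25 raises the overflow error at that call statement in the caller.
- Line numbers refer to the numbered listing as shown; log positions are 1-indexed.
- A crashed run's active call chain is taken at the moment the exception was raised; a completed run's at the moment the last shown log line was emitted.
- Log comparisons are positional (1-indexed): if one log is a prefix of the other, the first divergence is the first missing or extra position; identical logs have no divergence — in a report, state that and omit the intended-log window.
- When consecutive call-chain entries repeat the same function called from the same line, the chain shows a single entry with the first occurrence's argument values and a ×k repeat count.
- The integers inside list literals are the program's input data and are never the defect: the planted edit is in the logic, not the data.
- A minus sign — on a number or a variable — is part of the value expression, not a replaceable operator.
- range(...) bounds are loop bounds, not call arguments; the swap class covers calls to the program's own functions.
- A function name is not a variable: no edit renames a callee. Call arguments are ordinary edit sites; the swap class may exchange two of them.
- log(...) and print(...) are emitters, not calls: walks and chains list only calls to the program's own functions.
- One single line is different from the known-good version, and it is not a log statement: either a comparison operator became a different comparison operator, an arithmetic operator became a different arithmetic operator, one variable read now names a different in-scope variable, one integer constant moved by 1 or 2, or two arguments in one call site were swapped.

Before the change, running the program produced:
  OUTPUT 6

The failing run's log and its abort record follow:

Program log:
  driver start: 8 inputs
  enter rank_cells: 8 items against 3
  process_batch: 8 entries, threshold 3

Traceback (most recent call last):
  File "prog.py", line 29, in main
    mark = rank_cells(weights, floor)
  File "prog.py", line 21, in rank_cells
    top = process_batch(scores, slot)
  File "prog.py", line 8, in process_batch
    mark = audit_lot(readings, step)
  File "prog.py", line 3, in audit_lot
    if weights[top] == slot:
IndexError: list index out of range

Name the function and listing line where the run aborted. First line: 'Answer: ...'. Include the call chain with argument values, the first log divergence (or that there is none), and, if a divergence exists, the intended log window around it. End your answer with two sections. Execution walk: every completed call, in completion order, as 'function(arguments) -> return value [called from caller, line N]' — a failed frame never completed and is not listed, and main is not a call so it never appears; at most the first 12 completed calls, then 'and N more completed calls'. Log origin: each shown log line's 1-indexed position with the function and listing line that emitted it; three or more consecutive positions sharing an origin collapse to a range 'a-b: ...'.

Answer: the error was raised in audit_lot, line 3.
The tell: A complete run would log 'match at position 2' next, but this one stopped at 3 lines.
Call chain: main -> rank_cells([10, 10, 3, 12, 10, 1, 7, 4], 3) (called at line 29) -> process_batch([10, 10, 3, 12, 10, 1, 7, 4], 3) (called at line 21) -> audit_lot([10, 10, 3, 12, 10, 1, 7, 4], 3) (called at line 8).
First divergence: position 4 — the faulty run's log ends after 3 lines; the working version continues with 'match at position 2'.
Intended log window:
  2: enter rank_cells: 8 items against 3
  3: process_batch: 8 entries, threshold 3
  4: match at position 2
  5: update_gauge called with 9, 4
Execution walk:
  (no call completed)
Origin of each log line:
  1: emitted by main (line 28)
  2: emitted by rank_cells (line 20)
  3: emitted by process_batch (line 7)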